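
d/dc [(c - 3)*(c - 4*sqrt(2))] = 2*c - 4*sqrt(2) - 3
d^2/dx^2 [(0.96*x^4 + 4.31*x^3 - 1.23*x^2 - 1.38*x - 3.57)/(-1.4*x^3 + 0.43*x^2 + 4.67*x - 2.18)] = (7.105427357601e-15*x^8 - 13.275608*x^6 - 146.831016*x^5 + 164.86188*x^4 - 113.025492*x^3 + 28.816158*x^2 - 137.49573*x + 202.197942)/(2.744*x^9 - 2.5284*x^8 - 26.68302*x^7 + 29.606933*x^6 + 81.132771*x^5 - 112.441275*x^4 - 55.621535*x^3 + 136.49961*x^2 - 66.581124*x + 10.360232)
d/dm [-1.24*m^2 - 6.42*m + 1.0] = -2.48*m - 6.42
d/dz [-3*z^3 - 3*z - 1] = -9*z^2 - 3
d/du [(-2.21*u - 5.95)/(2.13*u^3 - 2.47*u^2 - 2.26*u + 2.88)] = (9.4146*u^3 + 32.5618*u^2 - 29.393*u - 19.8118)/(4.5369*u^6 - 10.5222*u^5 - 3.5267*u^4 + 23.4332*u^3 - 9.1196*u^2 - 13.0176*u + 8.2944)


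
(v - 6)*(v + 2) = v^2 - 4*v - 12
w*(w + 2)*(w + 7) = w^3 + 9*w^2 + 14*w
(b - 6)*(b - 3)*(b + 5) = b^3 - 4*b^2 - 27*b + 90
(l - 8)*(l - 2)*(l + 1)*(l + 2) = l^4 - 7*l^3 - 12*l^2 + 28*l + 32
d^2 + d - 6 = (d - 2)*(d + 3)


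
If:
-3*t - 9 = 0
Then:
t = -3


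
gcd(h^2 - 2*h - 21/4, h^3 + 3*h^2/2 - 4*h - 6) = h + 3/2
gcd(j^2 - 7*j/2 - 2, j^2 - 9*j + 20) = j - 4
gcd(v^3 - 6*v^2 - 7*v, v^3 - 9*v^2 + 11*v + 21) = v^2 - 6*v - 7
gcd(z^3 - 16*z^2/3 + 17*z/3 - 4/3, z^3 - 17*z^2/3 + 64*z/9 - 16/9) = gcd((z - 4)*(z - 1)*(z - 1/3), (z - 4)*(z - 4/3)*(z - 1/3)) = z^2 - 13*z/3 + 4/3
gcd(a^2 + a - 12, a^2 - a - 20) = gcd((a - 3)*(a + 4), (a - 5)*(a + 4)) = a + 4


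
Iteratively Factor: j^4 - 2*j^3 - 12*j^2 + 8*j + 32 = (j + 2)*(j^3 - 4*j^2 - 4*j + 16) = (j - 2)*(j + 2)*(j^2 - 2*j - 8) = (j - 4)*(j - 2)*(j + 2)*(j + 2)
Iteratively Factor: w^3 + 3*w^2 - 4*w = (w + 4)*(w^2 - w) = (w - 1)*(w + 4)*(w)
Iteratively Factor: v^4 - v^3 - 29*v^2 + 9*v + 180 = (v + 3)*(v^3 - 4*v^2 - 17*v + 60) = (v + 3)*(v + 4)*(v^2 - 8*v + 15) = (v - 5)*(v + 3)*(v + 4)*(v - 3)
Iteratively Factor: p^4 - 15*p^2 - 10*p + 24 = (p + 3)*(p^3 - 3*p^2 - 6*p + 8) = (p - 1)*(p + 3)*(p^2 - 2*p - 8) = (p - 4)*(p - 1)*(p + 3)*(p + 2)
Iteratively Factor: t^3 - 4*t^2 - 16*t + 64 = (t - 4)*(t^2 - 16) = (t - 4)*(t + 4)*(t - 4)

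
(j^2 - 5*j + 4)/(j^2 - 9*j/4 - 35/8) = 8*(-j^2 + 5*j - 4)/(-8*j^2 + 18*j + 35)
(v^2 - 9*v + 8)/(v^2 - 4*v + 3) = (v - 8)/(v - 3)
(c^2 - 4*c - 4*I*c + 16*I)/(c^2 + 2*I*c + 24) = (c - 4)/(c + 6*I)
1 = 1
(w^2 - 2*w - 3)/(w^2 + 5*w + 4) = (w - 3)/(w + 4)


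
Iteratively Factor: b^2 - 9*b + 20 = (b - 5)*(b - 4)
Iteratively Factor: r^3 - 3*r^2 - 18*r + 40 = (r + 4)*(r^2 - 7*r + 10) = (r - 5)*(r + 4)*(r - 2)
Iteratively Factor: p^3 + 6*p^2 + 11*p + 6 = (p + 2)*(p^2 + 4*p + 3) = (p + 1)*(p + 2)*(p + 3)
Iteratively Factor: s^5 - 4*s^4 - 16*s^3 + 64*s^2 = (s)*(s^4 - 4*s^3 - 16*s^2 + 64*s) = s*(s - 4)*(s^3 - 16*s) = s*(s - 4)*(s + 4)*(s^2 - 4*s) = s^2*(s - 4)*(s + 4)*(s - 4)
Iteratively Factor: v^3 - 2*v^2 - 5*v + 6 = (v - 1)*(v^2 - v - 6) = (v - 3)*(v - 1)*(v + 2)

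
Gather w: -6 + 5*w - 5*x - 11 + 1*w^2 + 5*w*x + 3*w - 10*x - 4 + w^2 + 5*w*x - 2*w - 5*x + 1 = 2*w^2 + w*(10*x + 6) - 20*x - 20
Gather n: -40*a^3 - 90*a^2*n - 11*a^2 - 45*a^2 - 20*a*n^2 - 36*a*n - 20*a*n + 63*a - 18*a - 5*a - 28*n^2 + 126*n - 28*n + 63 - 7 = -40*a^3 - 56*a^2 + 40*a + n^2*(-20*a - 28) + n*(-90*a^2 - 56*a + 98) + 56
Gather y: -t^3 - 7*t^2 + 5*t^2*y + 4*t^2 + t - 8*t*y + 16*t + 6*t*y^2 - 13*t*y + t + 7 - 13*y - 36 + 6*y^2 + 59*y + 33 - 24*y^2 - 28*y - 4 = -t^3 - 3*t^2 + 18*t + y^2*(6*t - 18) + y*(5*t^2 - 21*t + 18)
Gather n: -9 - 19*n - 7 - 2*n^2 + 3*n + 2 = -2*n^2 - 16*n - 14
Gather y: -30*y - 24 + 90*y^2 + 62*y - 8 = 90*y^2 + 32*y - 32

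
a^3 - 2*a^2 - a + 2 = (a - 2)*(a - 1)*(a + 1)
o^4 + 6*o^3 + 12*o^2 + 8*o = o*(o + 2)^3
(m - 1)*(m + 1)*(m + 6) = m^3 + 6*m^2 - m - 6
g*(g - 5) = g^2 - 5*g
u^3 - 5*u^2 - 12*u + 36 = (u - 6)*(u - 2)*(u + 3)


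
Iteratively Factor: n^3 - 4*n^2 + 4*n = (n - 2)*(n^2 - 2*n) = (n - 2)^2*(n)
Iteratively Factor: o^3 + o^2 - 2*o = (o)*(o^2 + o - 2) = o*(o + 2)*(o - 1)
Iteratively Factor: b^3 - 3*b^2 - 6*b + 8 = (b + 2)*(b^2 - 5*b + 4) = (b - 1)*(b + 2)*(b - 4)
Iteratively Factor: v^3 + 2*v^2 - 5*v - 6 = (v - 2)*(v^2 + 4*v + 3) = (v - 2)*(v + 1)*(v + 3)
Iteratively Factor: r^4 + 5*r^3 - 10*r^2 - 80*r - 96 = (r + 4)*(r^3 + r^2 - 14*r - 24) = (r + 2)*(r + 4)*(r^2 - r - 12) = (r - 4)*(r + 2)*(r + 4)*(r + 3)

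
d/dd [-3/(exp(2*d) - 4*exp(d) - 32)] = 6*(exp(d) - 2)*exp(d)/(-exp(2*d) + 4*exp(d) + 32)^2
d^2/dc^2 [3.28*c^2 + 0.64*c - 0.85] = 6.56000000000000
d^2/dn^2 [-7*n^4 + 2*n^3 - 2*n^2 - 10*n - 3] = -84*n^2 + 12*n - 4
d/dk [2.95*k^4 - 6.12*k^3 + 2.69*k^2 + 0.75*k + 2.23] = 11.8*k^3 - 18.36*k^2 + 5.38*k + 0.75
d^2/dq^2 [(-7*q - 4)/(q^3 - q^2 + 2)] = 2*(-q^2*(3*q - 2)^2*(7*q + 4) + (21*q^2 - 14*q + (3*q - 1)*(7*q + 4))*(q^3 - q^2 + 2))/(q^3 - q^2 + 2)^3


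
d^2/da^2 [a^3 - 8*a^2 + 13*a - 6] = 6*a - 16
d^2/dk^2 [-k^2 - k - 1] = -2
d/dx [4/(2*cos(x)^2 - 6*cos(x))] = 2*(2*cos(x) - 3)*sin(x)/((cos(x) - 3)^2*cos(x)^2)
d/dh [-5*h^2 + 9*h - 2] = 9 - 10*h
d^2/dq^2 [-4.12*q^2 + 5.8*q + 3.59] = -8.24000000000000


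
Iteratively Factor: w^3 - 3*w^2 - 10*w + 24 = (w - 4)*(w^2 + w - 6) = (w - 4)*(w - 2)*(w + 3)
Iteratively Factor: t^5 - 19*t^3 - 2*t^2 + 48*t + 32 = (t + 1)*(t^4 - t^3 - 18*t^2 + 16*t + 32) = (t + 1)*(t + 4)*(t^3 - 5*t^2 + 2*t + 8) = (t + 1)^2*(t + 4)*(t^2 - 6*t + 8) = (t - 2)*(t + 1)^2*(t + 4)*(t - 4)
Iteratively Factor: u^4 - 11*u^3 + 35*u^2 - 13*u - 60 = (u - 3)*(u^3 - 8*u^2 + 11*u + 20) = (u - 3)*(u + 1)*(u^2 - 9*u + 20) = (u - 5)*(u - 3)*(u + 1)*(u - 4)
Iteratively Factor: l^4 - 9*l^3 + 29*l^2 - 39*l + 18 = (l - 2)*(l^3 - 7*l^2 + 15*l - 9) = (l - 3)*(l - 2)*(l^2 - 4*l + 3) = (l - 3)*(l - 2)*(l - 1)*(l - 3)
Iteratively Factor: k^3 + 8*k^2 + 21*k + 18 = (k + 2)*(k^2 + 6*k + 9) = (k + 2)*(k + 3)*(k + 3)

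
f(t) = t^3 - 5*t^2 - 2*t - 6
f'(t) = 3*t^2 - 10*t - 2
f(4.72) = -21.68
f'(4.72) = 17.64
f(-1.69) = -21.73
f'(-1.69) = 23.47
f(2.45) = -26.21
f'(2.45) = -8.49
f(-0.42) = -6.12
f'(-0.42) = 2.73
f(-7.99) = -819.30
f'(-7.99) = 269.42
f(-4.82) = -224.50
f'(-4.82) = 115.90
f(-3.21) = -84.18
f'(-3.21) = 61.01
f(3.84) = -30.78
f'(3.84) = 3.84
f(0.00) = -6.00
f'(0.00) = -2.00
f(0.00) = -6.00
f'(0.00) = -2.00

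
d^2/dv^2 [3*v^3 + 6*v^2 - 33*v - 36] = 18*v + 12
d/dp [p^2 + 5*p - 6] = 2*p + 5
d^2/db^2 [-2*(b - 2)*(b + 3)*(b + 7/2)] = -12*b - 18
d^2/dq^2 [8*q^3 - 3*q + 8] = 48*q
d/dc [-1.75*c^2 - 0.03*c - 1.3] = -3.5*c - 0.03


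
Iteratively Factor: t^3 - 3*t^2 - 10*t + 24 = (t - 2)*(t^2 - t - 12) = (t - 2)*(t + 3)*(t - 4)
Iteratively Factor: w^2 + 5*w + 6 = (w + 3)*(w + 2)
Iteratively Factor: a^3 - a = (a - 1)*(a^2 + a) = (a - 1)*(a + 1)*(a)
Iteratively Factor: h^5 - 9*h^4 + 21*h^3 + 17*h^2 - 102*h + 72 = (h - 4)*(h^4 - 5*h^3 + h^2 + 21*h - 18) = (h - 4)*(h - 1)*(h^3 - 4*h^2 - 3*h + 18) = (h - 4)*(h - 3)*(h - 1)*(h^2 - h - 6) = (h - 4)*(h - 3)^2*(h - 1)*(h + 2)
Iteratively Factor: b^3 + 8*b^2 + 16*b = (b + 4)*(b^2 + 4*b) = (b + 4)^2*(b)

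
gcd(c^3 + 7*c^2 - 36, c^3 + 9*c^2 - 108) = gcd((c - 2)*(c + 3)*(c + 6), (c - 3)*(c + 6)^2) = c + 6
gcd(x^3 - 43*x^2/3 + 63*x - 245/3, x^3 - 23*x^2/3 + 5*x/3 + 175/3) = x - 5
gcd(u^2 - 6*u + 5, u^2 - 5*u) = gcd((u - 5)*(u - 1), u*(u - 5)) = u - 5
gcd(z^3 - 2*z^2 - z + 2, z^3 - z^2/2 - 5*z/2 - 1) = z^2 - z - 2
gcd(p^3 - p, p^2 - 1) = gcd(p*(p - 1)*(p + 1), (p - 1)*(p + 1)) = p^2 - 1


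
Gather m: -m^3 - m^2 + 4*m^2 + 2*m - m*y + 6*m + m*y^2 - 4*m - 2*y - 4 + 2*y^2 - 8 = -m^3 + 3*m^2 + m*(y^2 - y + 4) + 2*y^2 - 2*y - 12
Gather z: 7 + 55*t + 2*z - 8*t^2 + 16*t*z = -8*t^2 + 55*t + z*(16*t + 2) + 7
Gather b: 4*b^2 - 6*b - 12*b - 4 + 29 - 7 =4*b^2 - 18*b + 18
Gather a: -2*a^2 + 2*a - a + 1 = -2*a^2 + a + 1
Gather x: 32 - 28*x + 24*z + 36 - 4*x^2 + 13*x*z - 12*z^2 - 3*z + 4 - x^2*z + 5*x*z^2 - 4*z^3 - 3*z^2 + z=x^2*(-z - 4) + x*(5*z^2 + 13*z - 28) - 4*z^3 - 15*z^2 + 22*z + 72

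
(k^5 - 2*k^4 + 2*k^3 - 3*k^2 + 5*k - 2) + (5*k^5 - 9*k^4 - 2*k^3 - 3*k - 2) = 6*k^5 - 11*k^4 - 3*k^2 + 2*k - 4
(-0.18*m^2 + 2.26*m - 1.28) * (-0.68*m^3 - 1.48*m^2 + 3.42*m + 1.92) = 0.1224*m^5 - 1.2704*m^4 - 3.09*m^3 + 9.278*m^2 - 0.0384000000000011*m - 2.4576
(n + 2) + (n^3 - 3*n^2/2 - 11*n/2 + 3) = n^3 - 3*n^2/2 - 9*n/2 + 5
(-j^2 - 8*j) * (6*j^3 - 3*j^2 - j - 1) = -6*j^5 - 45*j^4 + 25*j^3 + 9*j^2 + 8*j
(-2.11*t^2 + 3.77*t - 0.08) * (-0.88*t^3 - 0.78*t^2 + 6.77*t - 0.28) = 1.8568*t^5 - 1.6718*t^4 - 17.1549*t^3 + 26.1761*t^2 - 1.5972*t + 0.0224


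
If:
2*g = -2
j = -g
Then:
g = -1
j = 1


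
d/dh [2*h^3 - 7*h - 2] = 6*h^2 - 7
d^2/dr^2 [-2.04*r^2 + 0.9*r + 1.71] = -4.08000000000000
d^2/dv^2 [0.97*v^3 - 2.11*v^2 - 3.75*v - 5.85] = 5.82*v - 4.22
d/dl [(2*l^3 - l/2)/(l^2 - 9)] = (4*l^4 - 107*l^2 + 9)/(2*(l^4 - 18*l^2 + 81))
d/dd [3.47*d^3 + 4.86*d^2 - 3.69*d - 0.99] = 10.41*d^2 + 9.72*d - 3.69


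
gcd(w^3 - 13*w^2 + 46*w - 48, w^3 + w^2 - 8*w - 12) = w - 3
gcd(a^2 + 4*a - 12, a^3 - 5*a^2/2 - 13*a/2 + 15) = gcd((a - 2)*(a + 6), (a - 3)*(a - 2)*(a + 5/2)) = a - 2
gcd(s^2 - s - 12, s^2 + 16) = 1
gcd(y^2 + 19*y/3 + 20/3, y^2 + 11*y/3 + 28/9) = y + 4/3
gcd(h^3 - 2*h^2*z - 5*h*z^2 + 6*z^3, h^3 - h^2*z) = -h + z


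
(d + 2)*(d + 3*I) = d^2 + 2*d + 3*I*d + 6*I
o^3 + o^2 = o^2*(o + 1)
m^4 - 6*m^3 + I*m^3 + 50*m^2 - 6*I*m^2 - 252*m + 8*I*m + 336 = (m - 4)*(m - 2)*(m - 6*I)*(m + 7*I)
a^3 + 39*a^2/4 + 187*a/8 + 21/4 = (a + 1/4)*(a + 7/2)*(a + 6)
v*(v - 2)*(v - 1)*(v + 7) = v^4 + 4*v^3 - 19*v^2 + 14*v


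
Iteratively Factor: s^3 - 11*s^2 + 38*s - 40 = (s - 2)*(s^2 - 9*s + 20) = (s - 5)*(s - 2)*(s - 4)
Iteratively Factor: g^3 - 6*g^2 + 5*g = (g)*(g^2 - 6*g + 5) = g*(g - 5)*(g - 1)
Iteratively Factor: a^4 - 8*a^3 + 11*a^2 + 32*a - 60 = (a - 2)*(a^3 - 6*a^2 - a + 30) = (a - 3)*(a - 2)*(a^2 - 3*a - 10) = (a - 3)*(a - 2)*(a + 2)*(a - 5)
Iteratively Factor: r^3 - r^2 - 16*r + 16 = (r - 4)*(r^2 + 3*r - 4) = (r - 4)*(r - 1)*(r + 4)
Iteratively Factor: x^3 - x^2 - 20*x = (x - 5)*(x^2 + 4*x) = x*(x - 5)*(x + 4)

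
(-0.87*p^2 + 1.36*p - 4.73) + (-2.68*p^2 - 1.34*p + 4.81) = -3.55*p^2 + 0.02*p + 0.0799999999999992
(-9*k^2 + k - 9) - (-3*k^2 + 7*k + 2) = -6*k^2 - 6*k - 11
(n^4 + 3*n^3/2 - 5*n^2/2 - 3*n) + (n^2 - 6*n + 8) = n^4 + 3*n^3/2 - 3*n^2/2 - 9*n + 8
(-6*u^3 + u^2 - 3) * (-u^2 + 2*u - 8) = 6*u^5 - 13*u^4 + 50*u^3 - 5*u^2 - 6*u + 24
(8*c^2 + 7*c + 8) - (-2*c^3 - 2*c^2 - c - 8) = 2*c^3 + 10*c^2 + 8*c + 16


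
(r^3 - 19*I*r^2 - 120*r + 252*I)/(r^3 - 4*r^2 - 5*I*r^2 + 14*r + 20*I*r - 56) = (r^2 - 12*I*r - 36)/(r^2 + 2*r*(-2 + I) - 8*I)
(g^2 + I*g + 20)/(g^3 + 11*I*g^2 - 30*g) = (g - 4*I)/(g*(g + 6*I))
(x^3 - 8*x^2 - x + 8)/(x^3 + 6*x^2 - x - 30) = (x^3 - 8*x^2 - x + 8)/(x^3 + 6*x^2 - x - 30)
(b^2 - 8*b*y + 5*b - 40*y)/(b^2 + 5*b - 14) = (b^2 - 8*b*y + 5*b - 40*y)/(b^2 + 5*b - 14)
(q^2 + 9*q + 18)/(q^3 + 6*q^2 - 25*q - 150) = (q + 3)/(q^2 - 25)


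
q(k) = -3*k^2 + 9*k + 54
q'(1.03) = 2.82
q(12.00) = -270.00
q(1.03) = 60.09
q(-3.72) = -21.00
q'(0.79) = 4.26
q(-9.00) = -270.00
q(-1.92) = 25.66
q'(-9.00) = 63.00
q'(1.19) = 1.86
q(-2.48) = 13.23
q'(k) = 9 - 6*k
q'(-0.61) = 12.66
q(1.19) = 60.46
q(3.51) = 48.63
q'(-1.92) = 20.52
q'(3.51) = -12.06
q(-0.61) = 47.39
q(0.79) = 59.24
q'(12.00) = -63.00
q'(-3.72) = 31.32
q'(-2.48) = 23.88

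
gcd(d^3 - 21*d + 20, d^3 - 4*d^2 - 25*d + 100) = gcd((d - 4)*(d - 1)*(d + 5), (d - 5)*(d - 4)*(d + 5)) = d^2 + d - 20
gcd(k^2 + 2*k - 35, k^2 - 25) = k - 5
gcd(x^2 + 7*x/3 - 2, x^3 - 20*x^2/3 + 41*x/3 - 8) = 1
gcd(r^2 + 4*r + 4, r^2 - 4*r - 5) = 1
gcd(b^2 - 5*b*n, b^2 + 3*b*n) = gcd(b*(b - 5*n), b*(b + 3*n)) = b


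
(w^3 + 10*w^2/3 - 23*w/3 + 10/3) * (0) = 0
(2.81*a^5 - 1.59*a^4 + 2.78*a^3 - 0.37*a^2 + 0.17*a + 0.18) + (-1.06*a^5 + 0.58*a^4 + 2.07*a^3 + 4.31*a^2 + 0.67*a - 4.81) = 1.75*a^5 - 1.01*a^4 + 4.85*a^3 + 3.94*a^2 + 0.84*a - 4.63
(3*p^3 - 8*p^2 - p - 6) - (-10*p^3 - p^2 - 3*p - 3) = 13*p^3 - 7*p^2 + 2*p - 3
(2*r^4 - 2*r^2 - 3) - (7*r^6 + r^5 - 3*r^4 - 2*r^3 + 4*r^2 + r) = -7*r^6 - r^5 + 5*r^4 + 2*r^3 - 6*r^2 - r - 3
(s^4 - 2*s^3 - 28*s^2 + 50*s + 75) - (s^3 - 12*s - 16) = s^4 - 3*s^3 - 28*s^2 + 62*s + 91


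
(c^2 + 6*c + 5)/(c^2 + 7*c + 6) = (c + 5)/(c + 6)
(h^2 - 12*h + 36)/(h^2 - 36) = (h - 6)/(h + 6)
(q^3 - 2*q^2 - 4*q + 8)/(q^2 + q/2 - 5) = 2*(q^2 - 4)/(2*q + 5)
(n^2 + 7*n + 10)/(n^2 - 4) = (n + 5)/(n - 2)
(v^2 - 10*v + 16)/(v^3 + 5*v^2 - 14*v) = (v - 8)/(v*(v + 7))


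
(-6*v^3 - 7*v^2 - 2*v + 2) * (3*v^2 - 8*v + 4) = -18*v^5 + 27*v^4 + 26*v^3 - 6*v^2 - 24*v + 8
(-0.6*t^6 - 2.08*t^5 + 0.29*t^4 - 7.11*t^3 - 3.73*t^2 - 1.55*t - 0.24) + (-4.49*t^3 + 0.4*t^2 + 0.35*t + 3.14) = -0.6*t^6 - 2.08*t^5 + 0.29*t^4 - 11.6*t^3 - 3.33*t^2 - 1.2*t + 2.9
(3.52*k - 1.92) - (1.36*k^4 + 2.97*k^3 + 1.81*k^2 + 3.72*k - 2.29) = -1.36*k^4 - 2.97*k^3 - 1.81*k^2 - 0.2*k + 0.37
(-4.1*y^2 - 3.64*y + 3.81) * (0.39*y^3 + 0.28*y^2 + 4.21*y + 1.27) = -1.599*y^5 - 2.5676*y^4 - 16.7943*y^3 - 19.4646*y^2 + 11.4173*y + 4.8387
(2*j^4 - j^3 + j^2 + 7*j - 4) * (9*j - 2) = 18*j^5 - 13*j^4 + 11*j^3 + 61*j^2 - 50*j + 8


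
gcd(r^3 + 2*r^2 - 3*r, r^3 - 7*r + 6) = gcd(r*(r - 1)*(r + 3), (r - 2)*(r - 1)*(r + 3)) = r^2 + 2*r - 3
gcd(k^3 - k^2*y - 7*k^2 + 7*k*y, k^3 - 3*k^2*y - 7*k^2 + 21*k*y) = k^2 - 7*k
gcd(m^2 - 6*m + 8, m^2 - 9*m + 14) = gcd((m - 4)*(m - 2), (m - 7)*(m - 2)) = m - 2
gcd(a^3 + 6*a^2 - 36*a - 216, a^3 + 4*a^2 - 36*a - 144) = a^2 - 36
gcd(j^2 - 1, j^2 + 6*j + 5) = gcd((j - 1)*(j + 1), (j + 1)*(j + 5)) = j + 1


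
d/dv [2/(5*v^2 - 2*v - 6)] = 4*(1 - 5*v)/(-5*v^2 + 2*v + 6)^2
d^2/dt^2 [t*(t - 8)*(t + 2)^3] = 20*t^3 - 24*t^2 - 216*t - 176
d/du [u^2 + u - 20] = 2*u + 1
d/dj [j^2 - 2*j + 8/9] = 2*j - 2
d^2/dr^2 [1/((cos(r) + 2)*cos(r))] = (-2*(1 - cos(2*r))^2 + 15*cos(r) - 6*cos(2*r) - 3*cos(3*r) + 18)/(2*(cos(r) + 2)^3*cos(r)^3)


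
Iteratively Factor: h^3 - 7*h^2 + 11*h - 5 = (h - 1)*(h^2 - 6*h + 5) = (h - 1)^2*(h - 5)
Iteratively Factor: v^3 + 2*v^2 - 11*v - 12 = (v + 4)*(v^2 - 2*v - 3) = (v + 1)*(v + 4)*(v - 3)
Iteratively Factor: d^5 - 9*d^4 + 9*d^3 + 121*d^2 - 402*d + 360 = (d - 2)*(d^4 - 7*d^3 - 5*d^2 + 111*d - 180) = (d - 3)*(d - 2)*(d^3 - 4*d^2 - 17*d + 60) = (d - 5)*(d - 3)*(d - 2)*(d^2 + d - 12) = (d - 5)*(d - 3)*(d - 2)*(d + 4)*(d - 3)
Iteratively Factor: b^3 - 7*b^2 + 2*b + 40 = (b - 4)*(b^2 - 3*b - 10) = (b - 4)*(b + 2)*(b - 5)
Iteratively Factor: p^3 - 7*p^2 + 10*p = (p)*(p^2 - 7*p + 10) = p*(p - 5)*(p - 2)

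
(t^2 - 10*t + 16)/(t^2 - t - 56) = (t - 2)/(t + 7)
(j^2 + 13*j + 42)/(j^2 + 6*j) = (j + 7)/j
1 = 1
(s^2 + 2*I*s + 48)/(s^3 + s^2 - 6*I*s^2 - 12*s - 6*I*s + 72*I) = (s + 8*I)/(s^2 + s - 12)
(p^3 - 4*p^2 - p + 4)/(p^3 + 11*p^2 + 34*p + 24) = (p^2 - 5*p + 4)/(p^2 + 10*p + 24)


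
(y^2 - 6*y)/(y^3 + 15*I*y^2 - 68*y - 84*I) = y*(y - 6)/(y^3 + 15*I*y^2 - 68*y - 84*I)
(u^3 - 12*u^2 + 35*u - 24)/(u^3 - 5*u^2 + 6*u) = (u^2 - 9*u + 8)/(u*(u - 2))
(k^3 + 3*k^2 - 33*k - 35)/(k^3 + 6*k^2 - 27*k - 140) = (k + 1)/(k + 4)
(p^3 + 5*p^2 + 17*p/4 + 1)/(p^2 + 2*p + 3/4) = (2*p^2 + 9*p + 4)/(2*p + 3)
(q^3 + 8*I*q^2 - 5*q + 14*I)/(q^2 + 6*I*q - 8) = (q^2 + 6*I*q + 7)/(q + 4*I)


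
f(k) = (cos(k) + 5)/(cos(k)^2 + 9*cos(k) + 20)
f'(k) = (2*sin(k)*cos(k) + 9*sin(k))*(cos(k) + 5)/(cos(k)^2 + 9*cos(k) + 20)^2 - sin(k)/(cos(k)^2 + 9*cos(k) + 20)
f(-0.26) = 0.20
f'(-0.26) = -0.01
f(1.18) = 0.23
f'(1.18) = 0.05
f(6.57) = 0.20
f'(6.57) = 0.01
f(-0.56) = 0.21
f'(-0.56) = -0.02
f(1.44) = 0.24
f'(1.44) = 0.06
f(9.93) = 0.32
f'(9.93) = -0.05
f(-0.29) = 0.20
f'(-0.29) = -0.01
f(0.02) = 0.20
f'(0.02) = 0.00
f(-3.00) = 0.33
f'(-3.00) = -0.02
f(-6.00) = 0.20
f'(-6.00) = 0.01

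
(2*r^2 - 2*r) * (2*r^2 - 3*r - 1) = 4*r^4 - 10*r^3 + 4*r^2 + 2*r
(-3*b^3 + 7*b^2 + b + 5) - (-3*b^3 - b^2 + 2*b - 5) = 8*b^2 - b + 10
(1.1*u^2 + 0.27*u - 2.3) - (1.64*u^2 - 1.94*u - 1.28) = -0.54*u^2 + 2.21*u - 1.02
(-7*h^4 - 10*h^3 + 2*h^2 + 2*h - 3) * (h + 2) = -7*h^5 - 24*h^4 - 18*h^3 + 6*h^2 + h - 6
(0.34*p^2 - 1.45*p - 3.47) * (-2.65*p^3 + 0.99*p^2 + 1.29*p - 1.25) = -0.901*p^5 + 4.1791*p^4 + 8.1986*p^3 - 5.7308*p^2 - 2.6638*p + 4.3375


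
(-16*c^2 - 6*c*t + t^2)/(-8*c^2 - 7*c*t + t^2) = (2*c + t)/(c + t)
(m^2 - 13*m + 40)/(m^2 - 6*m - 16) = (m - 5)/(m + 2)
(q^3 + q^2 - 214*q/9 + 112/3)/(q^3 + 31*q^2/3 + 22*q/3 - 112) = (q - 7/3)/(q + 7)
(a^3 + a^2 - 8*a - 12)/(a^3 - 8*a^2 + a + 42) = (a + 2)/(a - 7)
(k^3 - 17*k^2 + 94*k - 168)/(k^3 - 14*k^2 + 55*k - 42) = (k - 4)/(k - 1)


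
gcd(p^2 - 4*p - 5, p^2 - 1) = p + 1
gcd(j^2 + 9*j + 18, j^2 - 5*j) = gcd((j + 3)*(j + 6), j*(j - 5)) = 1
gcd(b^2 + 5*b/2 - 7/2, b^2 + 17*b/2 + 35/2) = b + 7/2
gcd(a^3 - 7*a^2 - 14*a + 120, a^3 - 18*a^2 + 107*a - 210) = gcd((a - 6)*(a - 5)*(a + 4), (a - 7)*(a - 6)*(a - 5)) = a^2 - 11*a + 30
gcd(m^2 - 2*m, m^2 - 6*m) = m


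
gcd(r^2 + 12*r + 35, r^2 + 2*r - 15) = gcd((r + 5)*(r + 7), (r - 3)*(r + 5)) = r + 5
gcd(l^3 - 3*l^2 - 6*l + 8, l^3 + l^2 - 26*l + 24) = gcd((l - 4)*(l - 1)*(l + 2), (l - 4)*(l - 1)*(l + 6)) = l^2 - 5*l + 4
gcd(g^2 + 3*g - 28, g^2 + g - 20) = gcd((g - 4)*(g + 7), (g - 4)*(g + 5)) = g - 4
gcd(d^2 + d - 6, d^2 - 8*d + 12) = d - 2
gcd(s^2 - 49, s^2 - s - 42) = s - 7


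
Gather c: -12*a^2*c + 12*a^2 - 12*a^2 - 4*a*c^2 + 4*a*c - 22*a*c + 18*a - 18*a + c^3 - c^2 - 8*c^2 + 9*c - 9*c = c^3 + c^2*(-4*a - 9) + c*(-12*a^2 - 18*a)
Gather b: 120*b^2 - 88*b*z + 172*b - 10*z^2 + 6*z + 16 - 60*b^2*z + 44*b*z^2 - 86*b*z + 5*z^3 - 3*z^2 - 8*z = b^2*(120 - 60*z) + b*(44*z^2 - 174*z + 172) + 5*z^3 - 13*z^2 - 2*z + 16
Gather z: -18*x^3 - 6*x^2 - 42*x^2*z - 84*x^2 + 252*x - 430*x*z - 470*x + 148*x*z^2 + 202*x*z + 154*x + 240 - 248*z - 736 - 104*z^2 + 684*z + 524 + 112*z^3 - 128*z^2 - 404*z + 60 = -18*x^3 - 90*x^2 - 64*x + 112*z^3 + z^2*(148*x - 232) + z*(-42*x^2 - 228*x + 32) + 88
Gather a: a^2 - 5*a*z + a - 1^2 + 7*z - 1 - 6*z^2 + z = a^2 + a*(1 - 5*z) - 6*z^2 + 8*z - 2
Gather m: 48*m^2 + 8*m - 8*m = 48*m^2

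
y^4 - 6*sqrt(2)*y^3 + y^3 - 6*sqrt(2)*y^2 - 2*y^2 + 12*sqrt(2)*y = y*(y - 1)*(y + 2)*(y - 6*sqrt(2))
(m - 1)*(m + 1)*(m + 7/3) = m^3 + 7*m^2/3 - m - 7/3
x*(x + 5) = x^2 + 5*x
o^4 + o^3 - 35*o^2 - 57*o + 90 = (o - 6)*(o - 1)*(o + 3)*(o + 5)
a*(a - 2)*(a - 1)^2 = a^4 - 4*a^3 + 5*a^2 - 2*a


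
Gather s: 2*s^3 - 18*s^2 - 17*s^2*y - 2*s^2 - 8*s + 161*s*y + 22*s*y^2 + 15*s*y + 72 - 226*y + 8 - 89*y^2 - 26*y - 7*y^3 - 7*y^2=2*s^3 + s^2*(-17*y - 20) + s*(22*y^2 + 176*y - 8) - 7*y^3 - 96*y^2 - 252*y + 80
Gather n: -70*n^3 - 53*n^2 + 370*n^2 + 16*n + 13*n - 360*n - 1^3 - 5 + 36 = -70*n^3 + 317*n^2 - 331*n + 30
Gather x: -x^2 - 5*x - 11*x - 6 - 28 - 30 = -x^2 - 16*x - 64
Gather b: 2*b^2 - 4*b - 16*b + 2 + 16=2*b^2 - 20*b + 18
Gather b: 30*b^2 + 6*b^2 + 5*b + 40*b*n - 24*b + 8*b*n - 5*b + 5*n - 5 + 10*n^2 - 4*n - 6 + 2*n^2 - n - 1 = 36*b^2 + b*(48*n - 24) + 12*n^2 - 12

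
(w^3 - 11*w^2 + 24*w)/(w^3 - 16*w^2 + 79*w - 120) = w/(w - 5)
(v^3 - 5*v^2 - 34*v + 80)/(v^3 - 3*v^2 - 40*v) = (v - 2)/v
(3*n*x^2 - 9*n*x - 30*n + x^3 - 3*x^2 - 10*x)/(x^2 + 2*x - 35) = (3*n*x + 6*n + x^2 + 2*x)/(x + 7)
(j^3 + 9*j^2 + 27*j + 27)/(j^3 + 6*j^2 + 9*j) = (j + 3)/j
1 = 1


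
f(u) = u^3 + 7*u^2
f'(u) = 3*u^2 + 14*u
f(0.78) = 4.73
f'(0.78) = 12.75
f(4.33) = 212.43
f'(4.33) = 116.87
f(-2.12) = 21.93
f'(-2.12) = -16.20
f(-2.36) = 25.84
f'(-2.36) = -16.33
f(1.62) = 22.62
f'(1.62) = 30.55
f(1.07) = 9.24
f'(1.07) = 18.41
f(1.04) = 8.70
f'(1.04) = 17.80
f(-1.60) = 13.82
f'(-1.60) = -14.72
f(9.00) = 1296.00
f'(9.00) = 369.00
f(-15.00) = -1800.00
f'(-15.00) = 465.00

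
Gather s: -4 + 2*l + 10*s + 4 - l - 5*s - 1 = l + 5*s - 1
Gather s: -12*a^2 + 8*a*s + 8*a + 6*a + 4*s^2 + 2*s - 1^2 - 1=-12*a^2 + 14*a + 4*s^2 + s*(8*a + 2) - 2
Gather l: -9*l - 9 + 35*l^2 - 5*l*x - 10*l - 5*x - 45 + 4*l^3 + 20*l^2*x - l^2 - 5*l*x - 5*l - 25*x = 4*l^3 + l^2*(20*x + 34) + l*(-10*x - 24) - 30*x - 54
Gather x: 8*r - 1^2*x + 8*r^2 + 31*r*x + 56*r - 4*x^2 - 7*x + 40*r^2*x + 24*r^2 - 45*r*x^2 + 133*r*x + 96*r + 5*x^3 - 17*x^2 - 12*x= 32*r^2 + 160*r + 5*x^3 + x^2*(-45*r - 21) + x*(40*r^2 + 164*r - 20)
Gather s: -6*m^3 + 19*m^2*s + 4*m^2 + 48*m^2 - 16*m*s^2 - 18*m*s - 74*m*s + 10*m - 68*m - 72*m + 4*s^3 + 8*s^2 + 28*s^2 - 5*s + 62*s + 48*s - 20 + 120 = -6*m^3 + 52*m^2 - 130*m + 4*s^3 + s^2*(36 - 16*m) + s*(19*m^2 - 92*m + 105) + 100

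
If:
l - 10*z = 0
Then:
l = 10*z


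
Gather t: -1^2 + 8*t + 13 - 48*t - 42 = -40*t - 30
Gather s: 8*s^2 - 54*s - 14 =8*s^2 - 54*s - 14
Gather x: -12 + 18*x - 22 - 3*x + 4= 15*x - 30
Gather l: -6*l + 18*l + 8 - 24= 12*l - 16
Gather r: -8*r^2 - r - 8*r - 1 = -8*r^2 - 9*r - 1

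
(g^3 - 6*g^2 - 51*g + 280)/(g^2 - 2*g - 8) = (-g^3 + 6*g^2 + 51*g - 280)/(-g^2 + 2*g + 8)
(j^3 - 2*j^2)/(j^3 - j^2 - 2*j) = j/(j + 1)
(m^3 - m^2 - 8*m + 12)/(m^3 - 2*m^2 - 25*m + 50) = (m^2 + m - 6)/(m^2 - 25)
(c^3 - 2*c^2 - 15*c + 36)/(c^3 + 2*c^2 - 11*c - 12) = (c - 3)/(c + 1)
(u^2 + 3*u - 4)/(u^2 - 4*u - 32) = (u - 1)/(u - 8)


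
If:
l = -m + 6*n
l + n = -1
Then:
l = -n - 1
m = 7*n + 1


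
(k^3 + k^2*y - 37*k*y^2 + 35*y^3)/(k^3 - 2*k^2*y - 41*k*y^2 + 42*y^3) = (-k^2 - 2*k*y + 35*y^2)/(-k^2 + k*y + 42*y^2)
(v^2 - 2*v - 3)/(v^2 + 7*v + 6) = (v - 3)/(v + 6)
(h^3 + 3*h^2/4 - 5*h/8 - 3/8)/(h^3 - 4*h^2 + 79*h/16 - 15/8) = 2*(2*h^2 + 3*h + 1)/(4*h^2 - 13*h + 10)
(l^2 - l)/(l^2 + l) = (l - 1)/(l + 1)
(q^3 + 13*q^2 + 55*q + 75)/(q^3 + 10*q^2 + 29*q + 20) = (q^2 + 8*q + 15)/(q^2 + 5*q + 4)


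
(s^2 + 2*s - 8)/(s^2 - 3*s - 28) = (s - 2)/(s - 7)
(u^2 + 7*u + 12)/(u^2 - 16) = (u + 3)/(u - 4)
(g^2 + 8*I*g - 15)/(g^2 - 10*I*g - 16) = (-g^2 - 8*I*g + 15)/(-g^2 + 10*I*g + 16)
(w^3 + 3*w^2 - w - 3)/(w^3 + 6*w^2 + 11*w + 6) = (w - 1)/(w + 2)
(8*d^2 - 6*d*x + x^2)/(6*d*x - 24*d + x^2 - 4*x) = (8*d^2 - 6*d*x + x^2)/(6*d*x - 24*d + x^2 - 4*x)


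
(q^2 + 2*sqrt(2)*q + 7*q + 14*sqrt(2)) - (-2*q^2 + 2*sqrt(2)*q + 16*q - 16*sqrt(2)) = 3*q^2 - 9*q + 30*sqrt(2)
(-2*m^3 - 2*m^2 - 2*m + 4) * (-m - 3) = 2*m^4 + 8*m^3 + 8*m^2 + 2*m - 12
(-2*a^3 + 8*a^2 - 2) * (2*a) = -4*a^4 + 16*a^3 - 4*a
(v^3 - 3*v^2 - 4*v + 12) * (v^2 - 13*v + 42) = v^5 - 16*v^4 + 77*v^3 - 62*v^2 - 324*v + 504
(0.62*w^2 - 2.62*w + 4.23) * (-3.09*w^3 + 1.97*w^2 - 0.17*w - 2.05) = -1.9158*w^5 + 9.3172*w^4 - 18.3375*w^3 + 7.5075*w^2 + 4.6519*w - 8.6715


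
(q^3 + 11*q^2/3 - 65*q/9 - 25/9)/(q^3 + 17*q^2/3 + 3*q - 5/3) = (9*q^2 - 12*q - 5)/(3*(3*q^2 + 2*q - 1))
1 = 1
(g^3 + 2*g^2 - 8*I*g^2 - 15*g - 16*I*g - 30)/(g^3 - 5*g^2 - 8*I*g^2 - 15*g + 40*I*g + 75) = (g + 2)/(g - 5)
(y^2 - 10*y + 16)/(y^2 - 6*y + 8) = (y - 8)/(y - 4)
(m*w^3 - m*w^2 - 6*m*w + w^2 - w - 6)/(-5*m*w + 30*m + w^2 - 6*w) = (-m*w^3 + m*w^2 + 6*m*w - w^2 + w + 6)/(5*m*w - 30*m - w^2 + 6*w)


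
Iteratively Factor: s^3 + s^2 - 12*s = (s)*(s^2 + s - 12) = s*(s - 3)*(s + 4)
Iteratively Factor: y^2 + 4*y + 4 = (y + 2)*(y + 2)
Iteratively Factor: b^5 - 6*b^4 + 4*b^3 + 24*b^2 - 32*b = (b - 2)*(b^4 - 4*b^3 - 4*b^2 + 16*b) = (b - 2)*(b + 2)*(b^3 - 6*b^2 + 8*b) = (b - 2)^2*(b + 2)*(b^2 - 4*b) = (b - 4)*(b - 2)^2*(b + 2)*(b)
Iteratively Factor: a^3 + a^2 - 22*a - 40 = (a + 2)*(a^2 - a - 20) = (a + 2)*(a + 4)*(a - 5)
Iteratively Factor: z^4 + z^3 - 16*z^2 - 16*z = (z)*(z^3 + z^2 - 16*z - 16) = z*(z + 4)*(z^2 - 3*z - 4) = z*(z - 4)*(z + 4)*(z + 1)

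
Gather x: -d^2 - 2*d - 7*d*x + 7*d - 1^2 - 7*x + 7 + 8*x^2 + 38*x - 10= -d^2 + 5*d + 8*x^2 + x*(31 - 7*d) - 4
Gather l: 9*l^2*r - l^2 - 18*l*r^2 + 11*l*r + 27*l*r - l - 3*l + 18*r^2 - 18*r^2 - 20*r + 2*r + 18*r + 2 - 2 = l^2*(9*r - 1) + l*(-18*r^2 + 38*r - 4)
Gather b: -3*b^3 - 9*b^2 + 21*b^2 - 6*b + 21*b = -3*b^3 + 12*b^2 + 15*b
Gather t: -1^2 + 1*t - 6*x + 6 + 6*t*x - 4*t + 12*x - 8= t*(6*x - 3) + 6*x - 3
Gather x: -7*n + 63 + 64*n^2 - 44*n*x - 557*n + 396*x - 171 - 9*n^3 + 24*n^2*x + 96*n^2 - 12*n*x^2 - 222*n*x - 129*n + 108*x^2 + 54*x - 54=-9*n^3 + 160*n^2 - 693*n + x^2*(108 - 12*n) + x*(24*n^2 - 266*n + 450) - 162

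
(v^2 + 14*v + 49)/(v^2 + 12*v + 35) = (v + 7)/(v + 5)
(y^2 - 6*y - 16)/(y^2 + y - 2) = (y - 8)/(y - 1)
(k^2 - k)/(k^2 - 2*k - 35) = k*(1 - k)/(-k^2 + 2*k + 35)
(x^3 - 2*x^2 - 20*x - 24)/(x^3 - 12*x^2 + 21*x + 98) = (x^2 - 4*x - 12)/(x^2 - 14*x + 49)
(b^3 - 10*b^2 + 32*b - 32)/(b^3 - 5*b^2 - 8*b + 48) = (b - 2)/(b + 3)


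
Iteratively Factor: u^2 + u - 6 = (u + 3)*(u - 2)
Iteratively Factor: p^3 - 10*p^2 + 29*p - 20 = (p - 1)*(p^2 - 9*p + 20) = (p - 5)*(p - 1)*(p - 4)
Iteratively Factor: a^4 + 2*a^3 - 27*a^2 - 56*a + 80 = (a - 5)*(a^3 + 7*a^2 + 8*a - 16) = (a - 5)*(a + 4)*(a^2 + 3*a - 4) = (a - 5)*(a - 1)*(a + 4)*(a + 4)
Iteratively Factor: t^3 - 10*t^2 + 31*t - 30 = (t - 5)*(t^2 - 5*t + 6) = (t - 5)*(t - 2)*(t - 3)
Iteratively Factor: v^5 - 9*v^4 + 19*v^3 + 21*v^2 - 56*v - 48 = (v + 1)*(v^4 - 10*v^3 + 29*v^2 - 8*v - 48) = (v - 4)*(v + 1)*(v^3 - 6*v^2 + 5*v + 12) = (v - 4)*(v - 3)*(v + 1)*(v^2 - 3*v - 4) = (v - 4)^2*(v - 3)*(v + 1)*(v + 1)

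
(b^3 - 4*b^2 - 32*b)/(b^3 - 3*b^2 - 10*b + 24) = b*(b^2 - 4*b - 32)/(b^3 - 3*b^2 - 10*b + 24)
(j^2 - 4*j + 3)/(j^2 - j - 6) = (j - 1)/(j + 2)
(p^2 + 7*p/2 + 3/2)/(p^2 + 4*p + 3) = (p + 1/2)/(p + 1)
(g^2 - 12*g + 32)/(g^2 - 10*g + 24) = (g - 8)/(g - 6)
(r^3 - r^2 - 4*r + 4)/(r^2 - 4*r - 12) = (r^2 - 3*r + 2)/(r - 6)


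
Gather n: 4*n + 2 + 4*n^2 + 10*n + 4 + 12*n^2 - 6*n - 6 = 16*n^2 + 8*n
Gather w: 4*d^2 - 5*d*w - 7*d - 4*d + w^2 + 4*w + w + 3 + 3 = 4*d^2 - 11*d + w^2 + w*(5 - 5*d) + 6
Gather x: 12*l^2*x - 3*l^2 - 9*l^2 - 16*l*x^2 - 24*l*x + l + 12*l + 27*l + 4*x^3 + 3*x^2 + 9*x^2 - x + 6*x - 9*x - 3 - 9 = -12*l^2 + 40*l + 4*x^3 + x^2*(12 - 16*l) + x*(12*l^2 - 24*l - 4) - 12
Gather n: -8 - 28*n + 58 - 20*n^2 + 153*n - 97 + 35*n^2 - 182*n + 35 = 15*n^2 - 57*n - 12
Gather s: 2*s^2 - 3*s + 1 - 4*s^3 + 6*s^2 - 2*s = -4*s^3 + 8*s^2 - 5*s + 1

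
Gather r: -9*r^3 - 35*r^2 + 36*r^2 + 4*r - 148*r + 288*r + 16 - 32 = -9*r^3 + r^2 + 144*r - 16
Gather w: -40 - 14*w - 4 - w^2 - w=-w^2 - 15*w - 44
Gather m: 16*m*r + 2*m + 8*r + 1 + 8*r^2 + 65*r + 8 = m*(16*r + 2) + 8*r^2 + 73*r + 9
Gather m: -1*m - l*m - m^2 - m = -m^2 + m*(-l - 2)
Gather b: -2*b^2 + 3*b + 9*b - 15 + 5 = -2*b^2 + 12*b - 10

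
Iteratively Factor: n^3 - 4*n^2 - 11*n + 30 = (n - 2)*(n^2 - 2*n - 15) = (n - 5)*(n - 2)*(n + 3)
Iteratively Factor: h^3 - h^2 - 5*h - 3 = (h + 1)*(h^2 - 2*h - 3) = (h - 3)*(h + 1)*(h + 1)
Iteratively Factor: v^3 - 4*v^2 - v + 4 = (v - 1)*(v^2 - 3*v - 4) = (v - 4)*(v - 1)*(v + 1)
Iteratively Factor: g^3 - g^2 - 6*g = (g)*(g^2 - g - 6) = g*(g - 3)*(g + 2)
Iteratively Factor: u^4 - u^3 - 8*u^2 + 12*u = (u - 2)*(u^3 + u^2 - 6*u) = (u - 2)*(u + 3)*(u^2 - 2*u) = u*(u - 2)*(u + 3)*(u - 2)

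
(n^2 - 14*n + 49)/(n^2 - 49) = (n - 7)/(n + 7)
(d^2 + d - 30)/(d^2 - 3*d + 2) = (d^2 + d - 30)/(d^2 - 3*d + 2)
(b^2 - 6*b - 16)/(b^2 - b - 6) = (b - 8)/(b - 3)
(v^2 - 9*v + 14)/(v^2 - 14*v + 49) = (v - 2)/(v - 7)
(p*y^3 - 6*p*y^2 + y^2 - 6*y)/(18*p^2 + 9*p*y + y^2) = y*(p*y^2 - 6*p*y + y - 6)/(18*p^2 + 9*p*y + y^2)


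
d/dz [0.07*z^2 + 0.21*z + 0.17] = 0.14*z + 0.21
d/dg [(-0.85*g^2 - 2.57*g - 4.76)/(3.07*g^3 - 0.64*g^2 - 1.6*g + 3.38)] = (2.6095*g^4 + 15.7798*g^3 + 43.5548*g^2 - 11.8388*g - 16.3026)/(9.4249*g^6 - 3.9296*g^5 - 9.4144*g^4 + 22.8012*g^3 - 1.7664*g^2 - 10.816*g + 11.4244)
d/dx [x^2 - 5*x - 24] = 2*x - 5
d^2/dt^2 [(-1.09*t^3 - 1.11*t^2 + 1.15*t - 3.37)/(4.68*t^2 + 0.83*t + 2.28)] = (2.8421709430404e-14*t^5 - 2.8421709430404e-14*t^4 + 80.758558*t^3 - 384.17796*t^2 - 186.165864*t + 51.382342)/(102.503232*t^6 + 54.536976*t^5 + 159.484572*t^4 + 53.710379*t^3 + 77.697612*t^2 + 12.944016*t + 11.852352)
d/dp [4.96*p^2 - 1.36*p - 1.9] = 9.92*p - 1.36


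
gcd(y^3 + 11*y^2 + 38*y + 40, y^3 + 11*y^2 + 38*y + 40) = y^3 + 11*y^2 + 38*y + 40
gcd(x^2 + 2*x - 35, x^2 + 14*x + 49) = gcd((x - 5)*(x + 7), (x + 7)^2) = x + 7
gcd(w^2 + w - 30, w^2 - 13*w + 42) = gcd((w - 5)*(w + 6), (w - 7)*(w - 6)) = 1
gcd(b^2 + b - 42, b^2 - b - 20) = 1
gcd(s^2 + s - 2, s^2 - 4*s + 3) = s - 1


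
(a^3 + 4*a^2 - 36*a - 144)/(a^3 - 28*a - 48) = (a + 6)/(a + 2)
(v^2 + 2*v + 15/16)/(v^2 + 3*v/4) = (v + 5/4)/v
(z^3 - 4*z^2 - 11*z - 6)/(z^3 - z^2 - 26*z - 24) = (z + 1)/(z + 4)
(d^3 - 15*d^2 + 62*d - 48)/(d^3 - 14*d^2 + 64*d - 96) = (d^2 - 9*d + 8)/(d^2 - 8*d + 16)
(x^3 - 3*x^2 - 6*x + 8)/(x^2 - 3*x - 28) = (-x^3 + 3*x^2 + 6*x - 8)/(-x^2 + 3*x + 28)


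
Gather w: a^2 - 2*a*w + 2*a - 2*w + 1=a^2 + 2*a + w*(-2*a - 2) + 1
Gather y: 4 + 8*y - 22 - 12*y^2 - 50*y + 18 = -12*y^2 - 42*y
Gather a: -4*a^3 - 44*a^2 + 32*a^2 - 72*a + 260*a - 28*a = -4*a^3 - 12*a^2 + 160*a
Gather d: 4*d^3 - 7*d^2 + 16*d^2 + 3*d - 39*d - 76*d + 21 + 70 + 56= 4*d^3 + 9*d^2 - 112*d + 147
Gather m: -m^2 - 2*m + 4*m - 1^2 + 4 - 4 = -m^2 + 2*m - 1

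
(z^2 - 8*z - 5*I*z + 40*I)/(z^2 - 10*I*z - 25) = (z - 8)/(z - 5*I)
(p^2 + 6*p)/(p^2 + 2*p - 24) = p/(p - 4)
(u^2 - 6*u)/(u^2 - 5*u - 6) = u/(u + 1)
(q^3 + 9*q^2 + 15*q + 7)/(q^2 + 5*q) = (q^3 + 9*q^2 + 15*q + 7)/(q*(q + 5))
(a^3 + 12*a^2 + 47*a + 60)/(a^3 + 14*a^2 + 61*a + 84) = (a + 5)/(a + 7)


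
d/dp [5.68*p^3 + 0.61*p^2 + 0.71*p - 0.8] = 17.04*p^2 + 1.22*p + 0.71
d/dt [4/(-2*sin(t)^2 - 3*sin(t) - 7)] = 4*(4*sin(t) + 3)*cos(t)/(3*sin(t) - cos(2*t) + 8)^2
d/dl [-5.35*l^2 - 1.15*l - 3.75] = -10.7*l - 1.15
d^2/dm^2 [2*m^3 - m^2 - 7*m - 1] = 12*m - 2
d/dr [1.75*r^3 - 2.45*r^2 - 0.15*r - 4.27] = 5.25*r^2 - 4.9*r - 0.15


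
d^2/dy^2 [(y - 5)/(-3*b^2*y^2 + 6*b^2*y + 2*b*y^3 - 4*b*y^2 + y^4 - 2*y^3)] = 2*(y*(3*b^2*y - 6*b^2 - 2*b*y^2 + 4*b*y - y^3 + 2*y^2)*(6*b^2*y - 6*b^2 - 6*b*y^2 + 8*b*y - 4*y^3 + 6*y^2 + (y - 5)*(3*b^2 - 6*b*y + 4*b - 6*y^2 + 6*y)) - 4*(y - 5)*(3*b^2*y - 3*b^2 - 3*b*y^2 + 4*b*y - 2*y^3 + 3*y^2)^2)/(y^3*(3*b^2*y - 6*b^2 - 2*b*y^2 + 4*b*y - y^3 + 2*y^2)^3)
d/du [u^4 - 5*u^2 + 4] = 4*u^3 - 10*u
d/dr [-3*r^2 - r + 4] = -6*r - 1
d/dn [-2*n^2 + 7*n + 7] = 7 - 4*n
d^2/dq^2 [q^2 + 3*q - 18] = 2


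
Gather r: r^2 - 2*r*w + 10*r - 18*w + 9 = r^2 + r*(10 - 2*w) - 18*w + 9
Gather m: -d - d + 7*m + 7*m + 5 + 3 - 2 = -2*d + 14*m + 6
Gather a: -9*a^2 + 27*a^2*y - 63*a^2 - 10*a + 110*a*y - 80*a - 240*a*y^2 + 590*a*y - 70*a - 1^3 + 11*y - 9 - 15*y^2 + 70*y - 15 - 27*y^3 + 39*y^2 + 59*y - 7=a^2*(27*y - 72) + a*(-240*y^2 + 700*y - 160) - 27*y^3 + 24*y^2 + 140*y - 32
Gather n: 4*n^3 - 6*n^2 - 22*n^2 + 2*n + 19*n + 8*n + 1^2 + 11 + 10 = 4*n^3 - 28*n^2 + 29*n + 22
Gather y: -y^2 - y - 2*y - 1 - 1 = -y^2 - 3*y - 2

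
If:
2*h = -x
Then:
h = -x/2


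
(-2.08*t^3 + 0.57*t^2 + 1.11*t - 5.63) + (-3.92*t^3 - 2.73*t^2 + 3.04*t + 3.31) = -6.0*t^3 - 2.16*t^2 + 4.15*t - 2.32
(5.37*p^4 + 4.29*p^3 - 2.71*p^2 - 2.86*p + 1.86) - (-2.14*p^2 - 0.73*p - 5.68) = 5.37*p^4 + 4.29*p^3 - 0.57*p^2 - 2.13*p + 7.54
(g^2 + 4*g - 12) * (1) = g^2 + 4*g - 12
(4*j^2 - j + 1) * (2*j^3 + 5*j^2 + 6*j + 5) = 8*j^5 + 18*j^4 + 21*j^3 + 19*j^2 + j + 5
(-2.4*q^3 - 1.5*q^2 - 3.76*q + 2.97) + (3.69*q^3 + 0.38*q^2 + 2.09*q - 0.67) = 1.29*q^3 - 1.12*q^2 - 1.67*q + 2.3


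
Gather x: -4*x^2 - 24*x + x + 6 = -4*x^2 - 23*x + 6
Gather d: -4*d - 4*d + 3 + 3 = 6 - 8*d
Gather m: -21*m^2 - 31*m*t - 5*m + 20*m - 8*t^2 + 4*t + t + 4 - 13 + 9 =-21*m^2 + m*(15 - 31*t) - 8*t^2 + 5*t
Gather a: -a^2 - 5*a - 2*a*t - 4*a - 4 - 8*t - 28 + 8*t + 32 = -a^2 + a*(-2*t - 9)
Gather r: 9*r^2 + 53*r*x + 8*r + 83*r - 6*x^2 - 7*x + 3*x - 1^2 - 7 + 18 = 9*r^2 + r*(53*x + 91) - 6*x^2 - 4*x + 10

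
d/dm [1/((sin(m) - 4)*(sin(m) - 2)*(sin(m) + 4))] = (-3*sin(m)^2 + 4*sin(m) + 16)*cos(m)/((sin(m) - 4)^2*(sin(m) - 2)^2*(sin(m) + 4)^2)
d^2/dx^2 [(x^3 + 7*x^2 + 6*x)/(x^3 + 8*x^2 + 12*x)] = -2/(x^3 + 6*x^2 + 12*x + 8)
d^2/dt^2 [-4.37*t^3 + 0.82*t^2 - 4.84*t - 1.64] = 1.64 - 26.22*t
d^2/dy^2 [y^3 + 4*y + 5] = 6*y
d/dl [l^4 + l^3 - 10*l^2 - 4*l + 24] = 4*l^3 + 3*l^2 - 20*l - 4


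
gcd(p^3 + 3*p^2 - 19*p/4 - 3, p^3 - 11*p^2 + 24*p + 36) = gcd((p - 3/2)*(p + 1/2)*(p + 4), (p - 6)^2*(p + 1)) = 1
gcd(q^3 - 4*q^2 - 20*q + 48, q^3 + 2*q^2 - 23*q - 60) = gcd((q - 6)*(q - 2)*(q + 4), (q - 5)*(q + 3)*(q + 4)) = q + 4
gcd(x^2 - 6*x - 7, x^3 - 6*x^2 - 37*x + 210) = x - 7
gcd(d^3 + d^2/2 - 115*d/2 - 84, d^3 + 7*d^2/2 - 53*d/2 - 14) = d + 7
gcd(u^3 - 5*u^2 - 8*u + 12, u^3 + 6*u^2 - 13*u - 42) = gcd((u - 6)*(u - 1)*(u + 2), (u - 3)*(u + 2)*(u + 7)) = u + 2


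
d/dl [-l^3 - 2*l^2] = l*(-3*l - 4)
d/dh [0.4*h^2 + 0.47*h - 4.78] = 0.8*h + 0.47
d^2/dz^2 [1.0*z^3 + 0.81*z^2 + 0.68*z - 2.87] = 6.0*z + 1.62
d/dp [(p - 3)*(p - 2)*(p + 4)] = 3*p^2 - 2*p - 14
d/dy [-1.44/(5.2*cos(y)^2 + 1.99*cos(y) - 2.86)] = -(14.976*cos(y) + 2.8656)*sin(y)/(5.2*cos(y)^2 + 1.99*cos(y) - 2.86)^2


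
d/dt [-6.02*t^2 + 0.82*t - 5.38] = 0.82 - 12.04*t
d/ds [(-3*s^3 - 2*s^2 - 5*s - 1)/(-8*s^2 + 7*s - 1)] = 3*(8*s^4 - 14*s^3 - 15*s^2 - 4*s + 4)/(64*s^4 - 112*s^3 + 65*s^2 - 14*s + 1)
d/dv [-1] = 0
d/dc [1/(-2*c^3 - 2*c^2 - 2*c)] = (3*c^2 + 2*c + 1)/(2*c^2*(c^2 + c + 1)^2)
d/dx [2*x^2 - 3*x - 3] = 4*x - 3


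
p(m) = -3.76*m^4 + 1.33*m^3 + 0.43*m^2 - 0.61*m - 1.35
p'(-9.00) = 11279.00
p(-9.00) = -25599.96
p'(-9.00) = 11279.00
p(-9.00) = -25599.96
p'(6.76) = -4458.56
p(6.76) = -7426.86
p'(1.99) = -101.62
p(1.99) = -49.35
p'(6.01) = -3116.23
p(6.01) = -4606.29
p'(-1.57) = 66.08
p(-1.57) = -27.32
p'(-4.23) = 1205.48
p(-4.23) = -1295.53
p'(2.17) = -133.64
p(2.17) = -70.43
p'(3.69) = -698.77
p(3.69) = -628.02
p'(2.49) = -205.92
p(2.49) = -124.21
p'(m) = -15.04*m^3 + 3.99*m^2 + 0.86*m - 0.61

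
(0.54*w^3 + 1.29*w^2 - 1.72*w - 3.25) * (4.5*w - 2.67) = 2.43*w^4 + 4.3632*w^3 - 11.1843*w^2 - 10.0326*w + 8.6775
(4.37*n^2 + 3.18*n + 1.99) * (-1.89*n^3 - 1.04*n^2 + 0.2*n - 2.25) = -8.2593*n^5 - 10.555*n^4 - 6.1943*n^3 - 11.2661*n^2 - 6.757*n - 4.4775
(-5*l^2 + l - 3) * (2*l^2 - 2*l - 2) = -10*l^4 + 12*l^3 + 2*l^2 + 4*l + 6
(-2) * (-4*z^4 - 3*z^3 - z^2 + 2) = 8*z^4 + 6*z^3 + 2*z^2 - 4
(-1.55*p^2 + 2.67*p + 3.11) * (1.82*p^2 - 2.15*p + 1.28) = -2.821*p^4 + 8.1919*p^3 - 2.0643*p^2 - 3.2689*p + 3.9808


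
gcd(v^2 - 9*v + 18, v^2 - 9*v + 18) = v^2 - 9*v + 18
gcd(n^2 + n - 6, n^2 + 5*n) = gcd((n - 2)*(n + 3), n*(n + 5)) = 1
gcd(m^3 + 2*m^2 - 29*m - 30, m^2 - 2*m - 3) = m + 1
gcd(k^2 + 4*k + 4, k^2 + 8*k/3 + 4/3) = k + 2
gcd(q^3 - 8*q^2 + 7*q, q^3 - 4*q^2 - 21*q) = q^2 - 7*q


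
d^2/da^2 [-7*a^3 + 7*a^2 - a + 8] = 14 - 42*a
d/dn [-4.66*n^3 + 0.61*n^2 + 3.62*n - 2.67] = -13.98*n^2 + 1.22*n + 3.62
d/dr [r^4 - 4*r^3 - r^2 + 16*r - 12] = 4*r^3 - 12*r^2 - 2*r + 16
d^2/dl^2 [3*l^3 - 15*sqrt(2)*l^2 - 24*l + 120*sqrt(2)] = 18*l - 30*sqrt(2)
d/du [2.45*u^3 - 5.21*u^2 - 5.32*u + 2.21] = 7.35*u^2 - 10.42*u - 5.32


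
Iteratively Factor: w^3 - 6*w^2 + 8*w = (w - 4)*(w^2 - 2*w) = w*(w - 4)*(w - 2)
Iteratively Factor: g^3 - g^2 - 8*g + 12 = (g + 3)*(g^2 - 4*g + 4) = (g - 2)*(g + 3)*(g - 2)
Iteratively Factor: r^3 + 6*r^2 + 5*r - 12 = (r + 3)*(r^2 + 3*r - 4) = (r - 1)*(r + 3)*(r + 4)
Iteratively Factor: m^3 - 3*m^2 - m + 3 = (m + 1)*(m^2 - 4*m + 3) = (m - 1)*(m + 1)*(m - 3)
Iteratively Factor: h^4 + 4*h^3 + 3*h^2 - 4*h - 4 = (h + 2)*(h^3 + 2*h^2 - h - 2) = (h - 1)*(h + 2)*(h^2 + 3*h + 2) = (h - 1)*(h + 2)^2*(h + 1)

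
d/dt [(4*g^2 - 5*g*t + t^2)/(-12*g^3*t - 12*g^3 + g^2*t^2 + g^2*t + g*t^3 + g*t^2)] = ((-5*g + 2*t)*(-12*g^2*t - 12*g^2 + g*t^2 + g*t + t^3 + t^2) - (4*g^2 - 5*g*t + t^2)*(-12*g^2 + 2*g*t + g + 3*t^2 + 2*t))/(g*(-12*g^2*t - 12*g^2 + g*t^2 + g*t + t^3 + t^2)^2)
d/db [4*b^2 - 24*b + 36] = 8*b - 24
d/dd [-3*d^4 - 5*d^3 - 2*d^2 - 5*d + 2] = -12*d^3 - 15*d^2 - 4*d - 5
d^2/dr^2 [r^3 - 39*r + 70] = 6*r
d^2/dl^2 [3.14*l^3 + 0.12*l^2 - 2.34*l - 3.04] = 18.84*l + 0.24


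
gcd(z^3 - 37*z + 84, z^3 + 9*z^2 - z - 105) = z^2 + 4*z - 21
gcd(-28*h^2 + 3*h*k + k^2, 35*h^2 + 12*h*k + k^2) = 7*h + k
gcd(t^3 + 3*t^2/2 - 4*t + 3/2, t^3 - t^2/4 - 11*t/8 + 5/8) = t^2 - 3*t/2 + 1/2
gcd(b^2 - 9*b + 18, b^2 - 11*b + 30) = b - 6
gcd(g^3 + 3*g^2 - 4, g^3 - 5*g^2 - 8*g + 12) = g^2 + g - 2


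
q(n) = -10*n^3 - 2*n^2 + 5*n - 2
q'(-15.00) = -6685.00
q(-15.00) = 33223.00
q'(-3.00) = -253.00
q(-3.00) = 235.00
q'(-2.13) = -122.59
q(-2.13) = 74.91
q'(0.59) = -7.80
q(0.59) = -1.80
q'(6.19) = -1169.24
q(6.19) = -2419.45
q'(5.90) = -1062.90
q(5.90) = -2095.91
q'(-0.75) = -8.88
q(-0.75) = -2.66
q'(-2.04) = -111.69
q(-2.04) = 64.37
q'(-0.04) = 5.11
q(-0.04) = -2.20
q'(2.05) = -129.28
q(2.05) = -86.31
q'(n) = -30*n^2 - 4*n + 5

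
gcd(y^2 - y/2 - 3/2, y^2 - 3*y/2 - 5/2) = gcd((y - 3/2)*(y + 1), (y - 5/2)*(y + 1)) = y + 1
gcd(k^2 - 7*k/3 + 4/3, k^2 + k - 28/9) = k - 4/3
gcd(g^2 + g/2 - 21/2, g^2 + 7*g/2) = g + 7/2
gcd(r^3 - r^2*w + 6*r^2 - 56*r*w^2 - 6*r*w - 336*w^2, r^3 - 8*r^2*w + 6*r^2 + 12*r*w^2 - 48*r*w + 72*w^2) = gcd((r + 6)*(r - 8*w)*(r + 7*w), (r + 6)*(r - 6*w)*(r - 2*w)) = r + 6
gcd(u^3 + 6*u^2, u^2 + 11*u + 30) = u + 6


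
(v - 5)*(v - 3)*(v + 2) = v^3 - 6*v^2 - v + 30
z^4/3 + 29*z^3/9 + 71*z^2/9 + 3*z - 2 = (z/3 + 1/3)*(z - 1/3)*(z + 3)*(z + 6)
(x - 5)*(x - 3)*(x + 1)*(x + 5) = x^4 - 2*x^3 - 28*x^2 + 50*x + 75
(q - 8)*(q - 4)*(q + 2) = q^3 - 10*q^2 + 8*q + 64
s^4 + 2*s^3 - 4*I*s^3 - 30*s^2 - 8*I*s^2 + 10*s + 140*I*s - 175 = (s - 5)*(s + 7)*(s - 5*I)*(s + I)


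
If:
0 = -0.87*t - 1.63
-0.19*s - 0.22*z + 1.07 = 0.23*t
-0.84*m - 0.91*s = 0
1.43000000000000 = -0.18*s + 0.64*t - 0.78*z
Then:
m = -17.45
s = 16.11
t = -1.87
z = -7.09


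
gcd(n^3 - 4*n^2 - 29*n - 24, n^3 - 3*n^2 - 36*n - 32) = n^2 - 7*n - 8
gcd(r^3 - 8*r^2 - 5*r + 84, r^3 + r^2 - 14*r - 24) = r^2 - r - 12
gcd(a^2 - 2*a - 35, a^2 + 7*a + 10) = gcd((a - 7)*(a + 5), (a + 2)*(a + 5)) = a + 5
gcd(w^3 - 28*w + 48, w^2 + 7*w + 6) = w + 6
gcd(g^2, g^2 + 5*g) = g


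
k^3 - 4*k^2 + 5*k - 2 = (k - 2)*(k - 1)^2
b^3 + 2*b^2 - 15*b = b*(b - 3)*(b + 5)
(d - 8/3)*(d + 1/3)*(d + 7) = d^3 + 14*d^2/3 - 155*d/9 - 56/9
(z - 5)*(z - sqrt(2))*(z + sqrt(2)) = z^3 - 5*z^2 - 2*z + 10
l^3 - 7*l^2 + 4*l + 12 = (l - 6)*(l - 2)*(l + 1)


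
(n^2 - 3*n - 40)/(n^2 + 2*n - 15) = (n - 8)/(n - 3)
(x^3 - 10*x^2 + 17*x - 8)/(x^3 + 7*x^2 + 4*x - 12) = (x^2 - 9*x + 8)/(x^2 + 8*x + 12)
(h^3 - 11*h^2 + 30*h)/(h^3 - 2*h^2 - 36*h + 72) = h*(h - 5)/(h^2 + 4*h - 12)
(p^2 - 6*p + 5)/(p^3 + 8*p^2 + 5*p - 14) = (p - 5)/(p^2 + 9*p + 14)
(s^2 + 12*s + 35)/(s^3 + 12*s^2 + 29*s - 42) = (s + 5)/(s^2 + 5*s - 6)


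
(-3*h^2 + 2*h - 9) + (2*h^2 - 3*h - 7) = -h^2 - h - 16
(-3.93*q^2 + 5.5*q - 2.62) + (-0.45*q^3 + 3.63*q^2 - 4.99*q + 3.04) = -0.45*q^3 - 0.3*q^2 + 0.51*q + 0.42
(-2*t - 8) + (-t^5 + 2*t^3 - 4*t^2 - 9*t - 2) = -t^5 + 2*t^3 - 4*t^2 - 11*t - 10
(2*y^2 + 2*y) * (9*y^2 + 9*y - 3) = 18*y^4 + 36*y^3 + 12*y^2 - 6*y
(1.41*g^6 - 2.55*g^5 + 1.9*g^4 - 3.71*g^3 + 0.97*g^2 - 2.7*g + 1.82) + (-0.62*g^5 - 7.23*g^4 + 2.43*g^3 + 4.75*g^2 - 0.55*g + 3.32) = 1.41*g^6 - 3.17*g^5 - 5.33*g^4 - 1.28*g^3 + 5.72*g^2 - 3.25*g + 5.14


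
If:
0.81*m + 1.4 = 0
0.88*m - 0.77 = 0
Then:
No Solution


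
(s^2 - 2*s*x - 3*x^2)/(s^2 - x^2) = (-s + 3*x)/(-s + x)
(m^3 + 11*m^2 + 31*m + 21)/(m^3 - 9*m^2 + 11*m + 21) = (m^2 + 10*m + 21)/(m^2 - 10*m + 21)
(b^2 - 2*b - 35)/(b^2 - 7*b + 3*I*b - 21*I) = (b + 5)/(b + 3*I)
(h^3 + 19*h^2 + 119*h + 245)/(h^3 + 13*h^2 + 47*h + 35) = (h + 7)/(h + 1)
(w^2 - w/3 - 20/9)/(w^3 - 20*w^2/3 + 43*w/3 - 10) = (w + 4/3)/(w^2 - 5*w + 6)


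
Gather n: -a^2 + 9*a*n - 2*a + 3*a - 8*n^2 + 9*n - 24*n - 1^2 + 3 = -a^2 + a - 8*n^2 + n*(9*a - 15) + 2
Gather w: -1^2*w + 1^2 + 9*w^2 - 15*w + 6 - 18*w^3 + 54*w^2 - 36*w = -18*w^3 + 63*w^2 - 52*w + 7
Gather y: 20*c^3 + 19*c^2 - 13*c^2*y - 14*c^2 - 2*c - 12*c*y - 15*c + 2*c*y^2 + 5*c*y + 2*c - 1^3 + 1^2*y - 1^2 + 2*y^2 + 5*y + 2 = 20*c^3 + 5*c^2 - 15*c + y^2*(2*c + 2) + y*(-13*c^2 - 7*c + 6)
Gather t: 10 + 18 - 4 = 24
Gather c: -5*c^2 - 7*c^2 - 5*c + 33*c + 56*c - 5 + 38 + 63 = -12*c^2 + 84*c + 96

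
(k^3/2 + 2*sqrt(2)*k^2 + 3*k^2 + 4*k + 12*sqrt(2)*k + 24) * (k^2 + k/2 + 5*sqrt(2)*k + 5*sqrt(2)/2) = k^5/2 + 13*k^4/4 + 9*sqrt(2)*k^4/2 + 51*k^3/2 + 117*sqrt(2)*k^3/4 + 67*sqrt(2)*k^2/2 + 156*k^2 + 72*k + 130*sqrt(2)*k + 60*sqrt(2)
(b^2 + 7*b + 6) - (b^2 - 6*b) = 13*b + 6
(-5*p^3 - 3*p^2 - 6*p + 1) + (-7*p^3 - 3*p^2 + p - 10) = -12*p^3 - 6*p^2 - 5*p - 9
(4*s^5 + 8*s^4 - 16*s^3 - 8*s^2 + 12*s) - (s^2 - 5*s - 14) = 4*s^5 + 8*s^4 - 16*s^3 - 9*s^2 + 17*s + 14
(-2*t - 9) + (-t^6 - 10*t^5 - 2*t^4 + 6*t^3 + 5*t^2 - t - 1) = -t^6 - 10*t^5 - 2*t^4 + 6*t^3 + 5*t^2 - 3*t - 10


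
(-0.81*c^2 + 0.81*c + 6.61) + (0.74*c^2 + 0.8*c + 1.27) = -0.0700000000000001*c^2 + 1.61*c + 7.88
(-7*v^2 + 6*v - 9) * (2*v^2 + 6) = -14*v^4 + 12*v^3 - 60*v^2 + 36*v - 54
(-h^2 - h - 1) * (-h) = h^3 + h^2 + h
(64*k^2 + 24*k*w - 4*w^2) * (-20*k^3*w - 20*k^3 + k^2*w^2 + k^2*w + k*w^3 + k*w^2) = -1280*k^5*w - 1280*k^5 - 416*k^4*w^2 - 416*k^4*w + 168*k^3*w^3 + 168*k^3*w^2 + 20*k^2*w^4 + 20*k^2*w^3 - 4*k*w^5 - 4*k*w^4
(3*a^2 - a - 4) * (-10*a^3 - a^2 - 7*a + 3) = -30*a^5 + 7*a^4 + 20*a^3 + 20*a^2 + 25*a - 12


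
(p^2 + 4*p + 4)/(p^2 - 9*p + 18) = (p^2 + 4*p + 4)/(p^2 - 9*p + 18)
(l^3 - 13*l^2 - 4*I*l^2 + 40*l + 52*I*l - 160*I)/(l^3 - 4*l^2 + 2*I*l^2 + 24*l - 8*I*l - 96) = (l^2 - 13*l + 40)/(l^2 + l*(-4 + 6*I) - 24*I)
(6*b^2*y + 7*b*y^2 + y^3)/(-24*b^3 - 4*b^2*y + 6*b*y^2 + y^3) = y*(b + y)/(-4*b^2 + y^2)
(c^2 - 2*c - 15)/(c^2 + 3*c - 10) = (c^2 - 2*c - 15)/(c^2 + 3*c - 10)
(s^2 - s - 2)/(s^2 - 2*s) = (s + 1)/s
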